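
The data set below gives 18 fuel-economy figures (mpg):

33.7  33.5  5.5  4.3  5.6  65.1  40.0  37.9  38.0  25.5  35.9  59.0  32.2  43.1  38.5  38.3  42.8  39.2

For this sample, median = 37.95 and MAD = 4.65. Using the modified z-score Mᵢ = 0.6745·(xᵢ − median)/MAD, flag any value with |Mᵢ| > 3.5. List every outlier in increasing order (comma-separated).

|Mᵢ| > 3.5 ⇔ |xᵢ − 37.95| > 3.5·4.65/0.6745 = 24.13.
So outliers lie outside [13.82, 62.08].
4.3: M = -4.88 → outlier.
5.5: M = -4.71 → outlier.
5.6: M = -4.69 → outlier.
65.1: M = 3.94 → outlier.

4.3, 5.5, 5.6, 65.1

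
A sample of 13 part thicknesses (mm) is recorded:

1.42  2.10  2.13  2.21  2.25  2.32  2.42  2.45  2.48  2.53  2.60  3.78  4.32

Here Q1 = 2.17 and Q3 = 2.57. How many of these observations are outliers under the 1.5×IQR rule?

IQR = 0.40; fences at 2.17 − 0.60 = 1.57 and 2.57 + 0.60 = 3.17.
Outside the cutoffs: 1.42, 3.78, 4.32.

3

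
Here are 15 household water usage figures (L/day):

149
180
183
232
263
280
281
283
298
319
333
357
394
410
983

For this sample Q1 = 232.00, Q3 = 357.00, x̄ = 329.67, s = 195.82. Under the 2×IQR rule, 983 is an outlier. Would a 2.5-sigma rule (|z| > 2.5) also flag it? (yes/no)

yes

z = (983 − 329.67) / 195.82 = 3.34.
|z| = 3.34 > 2.5.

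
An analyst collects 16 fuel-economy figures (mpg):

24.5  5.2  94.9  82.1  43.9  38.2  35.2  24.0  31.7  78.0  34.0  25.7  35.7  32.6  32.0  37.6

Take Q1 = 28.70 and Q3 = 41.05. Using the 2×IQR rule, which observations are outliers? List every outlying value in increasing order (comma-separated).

IQR = Q3 − Q1 = 41.05 − 28.70 = 12.35.
Lower fence = Q1 − 2·IQR = 28.70 − 24.70 = 4.00.
Upper fence = Q3 + 2·IQR = 41.05 + 24.70 = 65.75.
78.0 > 65.75 → outlier.
82.1 > 65.75 → outlier.
94.9 > 65.75 → outlier.
All remaining values lie within [4.00, 65.75].

78.0, 82.1, 94.9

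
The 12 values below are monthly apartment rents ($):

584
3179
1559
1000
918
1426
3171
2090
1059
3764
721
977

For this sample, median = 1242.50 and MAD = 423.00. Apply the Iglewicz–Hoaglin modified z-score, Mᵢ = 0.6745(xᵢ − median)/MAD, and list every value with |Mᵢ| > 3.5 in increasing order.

3764

|Mᵢ| > 3.5 ⇔ |xᵢ − 1242.50| > 3.5·423.00/0.6745 = 2194.96.
So outliers lie outside [-952.46, 3437.46].
3764: M = 4.02 → outlier.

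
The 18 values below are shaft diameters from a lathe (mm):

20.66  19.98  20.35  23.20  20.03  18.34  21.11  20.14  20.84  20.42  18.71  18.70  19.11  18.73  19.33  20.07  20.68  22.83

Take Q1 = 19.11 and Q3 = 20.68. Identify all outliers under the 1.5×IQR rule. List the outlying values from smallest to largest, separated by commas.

23.20

IQR = Q3 − Q1 = 20.68 − 19.11 = 1.57.
Lower fence = Q1 − 1.5·IQR = 19.11 − 2.355 = 16.755.
Upper fence = Q3 + 1.5·IQR = 20.68 + 2.355 = 23.035.
23.20 > 23.035 → outlier.
All remaining values lie within [16.755, 23.035].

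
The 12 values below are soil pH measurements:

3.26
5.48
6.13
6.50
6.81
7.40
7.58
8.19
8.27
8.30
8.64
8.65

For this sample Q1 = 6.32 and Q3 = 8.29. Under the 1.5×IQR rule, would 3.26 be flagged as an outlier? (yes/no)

yes

IQR = Q3 − Q1 = 8.29 − 6.32 = 1.97.
Lower fence = Q1 − 1.5·IQR = 6.32 − 2.955 = 3.365.
Upper fence = Q3 + 1.5·IQR = 8.29 + 2.955 = 11.245.
3.26 lies below the lower fence.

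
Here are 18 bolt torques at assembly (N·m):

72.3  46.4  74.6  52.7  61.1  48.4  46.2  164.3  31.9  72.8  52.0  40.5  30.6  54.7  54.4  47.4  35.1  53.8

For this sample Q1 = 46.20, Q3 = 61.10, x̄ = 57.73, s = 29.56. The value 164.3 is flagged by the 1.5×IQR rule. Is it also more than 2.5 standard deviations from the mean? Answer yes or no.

yes

z = (164.3 − 57.73) / 29.56 = 3.61.
|z| = 3.61 > 2.5.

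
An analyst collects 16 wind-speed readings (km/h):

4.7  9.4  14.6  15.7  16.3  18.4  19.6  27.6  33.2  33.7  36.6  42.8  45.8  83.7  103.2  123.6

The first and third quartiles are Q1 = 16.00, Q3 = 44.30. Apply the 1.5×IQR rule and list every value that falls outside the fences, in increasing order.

103.2, 123.6

IQR = Q3 − Q1 = 44.30 − 16.00 = 28.30.
Lower fence = Q1 − 1.5·IQR = 16.00 − 42.45 = -26.45.
Upper fence = Q3 + 1.5·IQR = 44.30 + 42.45 = 86.75.
103.2 > 86.75 → outlier.
123.6 > 86.75 → outlier.
All remaining values lie within [-26.45, 86.75].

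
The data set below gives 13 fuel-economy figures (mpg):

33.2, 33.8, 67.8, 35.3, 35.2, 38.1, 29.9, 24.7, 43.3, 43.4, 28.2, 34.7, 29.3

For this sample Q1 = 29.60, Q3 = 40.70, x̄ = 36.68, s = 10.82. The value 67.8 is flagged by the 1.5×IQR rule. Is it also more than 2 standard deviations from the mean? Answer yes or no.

yes

z = (67.8 − 36.68) / 10.82 = 2.88.
|z| = 2.88 > 2.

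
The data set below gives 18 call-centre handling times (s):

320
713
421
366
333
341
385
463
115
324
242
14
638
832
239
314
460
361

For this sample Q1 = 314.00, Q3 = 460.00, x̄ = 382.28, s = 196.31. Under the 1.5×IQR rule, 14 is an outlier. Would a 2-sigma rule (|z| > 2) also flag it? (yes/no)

z = (14 − 382.28) / 196.31 = -1.88.
|z| = 1.88 ≤ 2.

no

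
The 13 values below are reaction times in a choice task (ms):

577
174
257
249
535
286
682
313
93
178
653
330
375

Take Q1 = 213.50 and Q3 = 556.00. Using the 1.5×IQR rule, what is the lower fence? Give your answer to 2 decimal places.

-300.25

IQR = Q3 − Q1 = 556.00 − 213.50 = 342.50.
Lower fence = Q1 − 1.5·IQR = 213.50 − 513.75 = -300.25.
Upper fence = Q3 + 1.5·IQR = 556.00 + 513.75 = 1069.75.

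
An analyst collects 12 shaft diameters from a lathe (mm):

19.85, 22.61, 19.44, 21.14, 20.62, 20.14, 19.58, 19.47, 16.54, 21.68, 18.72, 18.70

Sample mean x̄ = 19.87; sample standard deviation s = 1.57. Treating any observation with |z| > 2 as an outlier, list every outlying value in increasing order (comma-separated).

16.54

Cutoffs at x̄ ± 2s: 19.87 ± 2·1.57 = [16.73, 23.01].
16.54: z = -2.12, |z| > 2 → outlier.
Every other value lies within [16.73, 23.01].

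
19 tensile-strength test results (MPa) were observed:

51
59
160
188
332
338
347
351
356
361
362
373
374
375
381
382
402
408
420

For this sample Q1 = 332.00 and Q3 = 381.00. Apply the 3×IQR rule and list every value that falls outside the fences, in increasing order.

IQR = Q3 − Q1 = 381.00 − 332.00 = 49.00.
Lower fence = Q1 − 3·IQR = 332.00 − 147.00 = 185.00.
Upper fence = Q3 + 3·IQR = 381.00 + 147.00 = 528.00.
51 < 185.00 → outlier.
59 < 185.00 → outlier.
160 < 185.00 → outlier.
All remaining values lie within [185.00, 528.00].

51, 59, 160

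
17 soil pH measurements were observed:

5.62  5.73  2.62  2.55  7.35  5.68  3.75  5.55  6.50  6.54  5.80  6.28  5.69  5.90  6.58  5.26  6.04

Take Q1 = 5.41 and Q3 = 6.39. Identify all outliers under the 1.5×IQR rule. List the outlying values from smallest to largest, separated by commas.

2.55, 2.62, 3.75

IQR = Q3 − Q1 = 6.39 − 5.41 = 0.98.
Lower fence = Q1 − 1.5·IQR = 5.41 − 1.47 = 3.94.
Upper fence = Q3 + 1.5·IQR = 6.39 + 1.47 = 7.86.
2.55 < 3.94 → outlier.
2.62 < 3.94 → outlier.
3.75 < 3.94 → outlier.
All remaining values lie within [3.94, 7.86].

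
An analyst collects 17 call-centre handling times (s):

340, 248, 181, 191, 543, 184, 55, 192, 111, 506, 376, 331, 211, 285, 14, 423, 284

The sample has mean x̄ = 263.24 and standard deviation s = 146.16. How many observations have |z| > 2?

0

Cutoffs: x̄ ± 2s = [-29.08, 555.56].
Every value lies within the cutoffs.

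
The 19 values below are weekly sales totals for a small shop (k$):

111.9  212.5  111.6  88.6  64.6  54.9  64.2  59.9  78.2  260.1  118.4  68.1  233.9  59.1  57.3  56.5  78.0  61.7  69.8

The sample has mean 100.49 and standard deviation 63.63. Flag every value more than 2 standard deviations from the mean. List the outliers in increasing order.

233.9, 260.1

Cutoffs at x̄ ± 2s: 100.49 ± 2·63.63 = [-26.77, 227.75].
233.9: z = 2.10, |z| > 2 → outlier.
260.1: z = 2.51, |z| > 2 → outlier.
Every other value lies within [-26.77, 227.75].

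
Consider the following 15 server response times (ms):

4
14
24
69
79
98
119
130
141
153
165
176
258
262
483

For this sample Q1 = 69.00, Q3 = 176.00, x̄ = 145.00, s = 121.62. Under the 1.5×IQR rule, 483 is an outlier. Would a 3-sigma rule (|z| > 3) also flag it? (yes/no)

z = (483 − 145.00) / 121.62 = 2.78.
|z| = 2.78 ≤ 3.

no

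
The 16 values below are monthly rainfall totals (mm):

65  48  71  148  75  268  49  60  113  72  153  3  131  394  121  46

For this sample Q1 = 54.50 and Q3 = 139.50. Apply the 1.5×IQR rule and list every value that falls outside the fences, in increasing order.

268, 394

IQR = Q3 − Q1 = 139.50 − 54.50 = 85.00.
Lower fence = Q1 − 1.5·IQR = 54.50 − 127.50 = -73.00.
Upper fence = Q3 + 1.5·IQR = 139.50 + 127.50 = 267.00.
268 > 267.00 → outlier.
394 > 267.00 → outlier.
All remaining values lie within [-73.00, 267.00].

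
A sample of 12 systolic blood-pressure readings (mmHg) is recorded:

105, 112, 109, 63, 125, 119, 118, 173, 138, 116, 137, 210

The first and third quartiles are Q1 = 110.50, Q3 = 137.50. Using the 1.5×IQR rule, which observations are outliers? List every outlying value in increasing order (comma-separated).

63, 210

IQR = Q3 − Q1 = 137.50 − 110.50 = 27.00.
Lower fence = Q1 − 1.5·IQR = 110.50 − 40.50 = 70.00.
Upper fence = Q3 + 1.5·IQR = 137.50 + 40.50 = 178.00.
63 < 70.00 → outlier.
210 > 178.00 → outlier.
All remaining values lie within [70.00, 178.00].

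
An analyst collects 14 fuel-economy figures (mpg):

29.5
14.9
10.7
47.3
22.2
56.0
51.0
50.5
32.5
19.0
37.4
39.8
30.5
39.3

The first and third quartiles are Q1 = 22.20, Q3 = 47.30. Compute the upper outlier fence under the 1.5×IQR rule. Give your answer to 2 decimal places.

IQR = Q3 − Q1 = 47.30 − 22.20 = 25.10.
Lower fence = Q1 − 1.5·IQR = 22.20 − 37.65 = -15.45.
Upper fence = Q3 + 1.5·IQR = 47.30 + 37.65 = 84.95.

84.95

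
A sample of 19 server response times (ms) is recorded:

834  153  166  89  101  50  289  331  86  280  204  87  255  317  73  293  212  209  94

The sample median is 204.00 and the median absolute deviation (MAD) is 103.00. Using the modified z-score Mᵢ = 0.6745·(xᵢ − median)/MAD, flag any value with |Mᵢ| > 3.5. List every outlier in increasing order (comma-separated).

834

|Mᵢ| > 3.5 ⇔ |xᵢ − 204.00| > 3.5·103.00/0.6745 = 534.47.
So outliers lie outside [-330.47, 738.47].
834: M = 4.13 → outlier.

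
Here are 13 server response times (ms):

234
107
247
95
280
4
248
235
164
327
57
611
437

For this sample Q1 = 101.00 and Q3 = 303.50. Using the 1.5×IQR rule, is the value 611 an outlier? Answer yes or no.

yes

IQR = Q3 − Q1 = 303.50 − 101.00 = 202.50.
Lower fence = Q1 − 1.5·IQR = 101.00 − 303.75 = -202.75.
Upper fence = Q3 + 1.5·IQR = 303.50 + 303.75 = 607.25.
611 lies above the upper fence.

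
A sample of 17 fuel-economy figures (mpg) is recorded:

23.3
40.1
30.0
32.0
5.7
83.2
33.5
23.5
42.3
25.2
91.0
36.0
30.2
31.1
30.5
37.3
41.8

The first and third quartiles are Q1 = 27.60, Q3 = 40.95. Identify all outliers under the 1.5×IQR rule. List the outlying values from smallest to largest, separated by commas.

IQR = Q3 − Q1 = 40.95 − 27.60 = 13.35.
Lower fence = Q1 − 1.5·IQR = 27.60 − 20.025 = 7.575.
Upper fence = Q3 + 1.5·IQR = 40.95 + 20.025 = 60.975.
5.7 < 7.575 → outlier.
83.2 > 60.975 → outlier.
91.0 > 60.975 → outlier.
All remaining values lie within [7.575, 60.975].

5.7, 83.2, 91.0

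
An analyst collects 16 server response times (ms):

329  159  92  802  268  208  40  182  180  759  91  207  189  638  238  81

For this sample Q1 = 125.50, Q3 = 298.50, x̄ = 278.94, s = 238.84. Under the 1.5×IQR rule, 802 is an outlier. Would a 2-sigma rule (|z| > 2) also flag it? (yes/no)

z = (802 − 278.94) / 238.84 = 2.19.
|z| = 2.19 > 2.

yes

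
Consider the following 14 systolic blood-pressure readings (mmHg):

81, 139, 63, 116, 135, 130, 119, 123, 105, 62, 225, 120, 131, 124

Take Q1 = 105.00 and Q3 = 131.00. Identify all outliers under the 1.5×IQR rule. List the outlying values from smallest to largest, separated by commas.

62, 63, 225

IQR = Q3 − Q1 = 131.00 − 105.00 = 26.00.
Lower fence = Q1 − 1.5·IQR = 105.00 − 39.00 = 66.00.
Upper fence = Q3 + 1.5·IQR = 131.00 + 39.00 = 170.00.
62 < 66.00 → outlier.
63 < 66.00 → outlier.
225 > 170.00 → outlier.
All remaining values lie within [66.00, 170.00].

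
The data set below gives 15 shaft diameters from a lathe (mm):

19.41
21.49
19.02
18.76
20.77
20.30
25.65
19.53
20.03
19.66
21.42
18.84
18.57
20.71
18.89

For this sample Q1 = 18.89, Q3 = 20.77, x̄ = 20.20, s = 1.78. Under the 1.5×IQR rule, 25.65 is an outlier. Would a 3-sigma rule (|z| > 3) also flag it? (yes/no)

z = (25.65 − 20.20) / 1.78 = 3.06.
|z| = 3.06 > 3.

yes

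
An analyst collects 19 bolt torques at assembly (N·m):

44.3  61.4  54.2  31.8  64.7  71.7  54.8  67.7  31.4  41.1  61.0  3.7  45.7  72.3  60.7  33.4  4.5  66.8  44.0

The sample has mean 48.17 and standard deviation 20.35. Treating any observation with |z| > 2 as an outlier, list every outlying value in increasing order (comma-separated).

3.7, 4.5

Cutoffs at x̄ ± 2s: 48.17 ± 2·20.35 = [7.47, 88.87].
3.7: z = -2.19, |z| > 2 → outlier.
4.5: z = -2.15, |z| > 2 → outlier.
Every other value lies within [7.47, 88.87].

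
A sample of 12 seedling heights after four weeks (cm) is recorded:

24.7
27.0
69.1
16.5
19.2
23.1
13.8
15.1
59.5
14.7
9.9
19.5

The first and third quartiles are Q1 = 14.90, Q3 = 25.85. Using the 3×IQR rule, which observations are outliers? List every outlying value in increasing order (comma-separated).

IQR = Q3 − Q1 = 25.85 − 14.90 = 10.95.
Lower fence = Q1 − 3·IQR = 14.90 − 32.85 = -17.95.
Upper fence = Q3 + 3·IQR = 25.85 + 32.85 = 58.70.
59.5 > 58.70 → outlier.
69.1 > 58.70 → outlier.
All remaining values lie within [-17.95, 58.70].

59.5, 69.1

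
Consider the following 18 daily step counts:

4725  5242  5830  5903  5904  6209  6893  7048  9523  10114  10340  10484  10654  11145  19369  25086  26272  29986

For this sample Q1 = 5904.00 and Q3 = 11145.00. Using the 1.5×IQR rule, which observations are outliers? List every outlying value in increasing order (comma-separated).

IQR = Q3 − Q1 = 11145.00 − 5904.00 = 5241.00.
Lower fence = Q1 − 1.5·IQR = 5904.00 − 7861.50 = -1957.50.
Upper fence = Q3 + 1.5·IQR = 11145.00 + 7861.50 = 19006.50.
19369 > 19006.50 → outlier.
25086 > 19006.50 → outlier.
26272 > 19006.50 → outlier.
29986 > 19006.50 → outlier.
All remaining values lie within [-1957.50, 19006.50].

19369, 25086, 26272, 29986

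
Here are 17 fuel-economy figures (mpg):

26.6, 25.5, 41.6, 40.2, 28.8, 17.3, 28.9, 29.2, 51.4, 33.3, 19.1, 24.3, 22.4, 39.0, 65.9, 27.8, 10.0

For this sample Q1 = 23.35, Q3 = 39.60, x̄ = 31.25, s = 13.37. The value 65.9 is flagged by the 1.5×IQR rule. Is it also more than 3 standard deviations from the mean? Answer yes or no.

z = (65.9 − 31.25) / 13.37 = 2.59.
|z| = 2.59 ≤ 3.

no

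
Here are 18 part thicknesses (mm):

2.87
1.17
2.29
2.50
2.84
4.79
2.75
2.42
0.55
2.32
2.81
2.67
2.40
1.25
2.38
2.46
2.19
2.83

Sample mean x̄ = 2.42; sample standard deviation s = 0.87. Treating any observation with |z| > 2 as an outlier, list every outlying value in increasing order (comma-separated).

0.55, 4.79

Cutoffs at x̄ ± 2s: 2.42 ± 2·0.87 = [0.68, 4.16].
0.55: z = -2.15, |z| > 2 → outlier.
4.79: z = 2.72, |z| > 2 → outlier.
Every other value lies within [0.68, 4.16].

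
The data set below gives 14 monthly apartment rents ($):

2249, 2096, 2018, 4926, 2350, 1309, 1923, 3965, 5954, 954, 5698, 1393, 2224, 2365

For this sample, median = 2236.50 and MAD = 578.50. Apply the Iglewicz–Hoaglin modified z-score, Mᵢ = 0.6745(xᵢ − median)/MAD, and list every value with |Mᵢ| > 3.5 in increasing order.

|Mᵢ| > 3.5 ⇔ |xᵢ − 2236.50| > 3.5·578.50/0.6745 = 3001.85.
So outliers lie outside [-765.35, 5238.35].
5698: M = 4.04 → outlier.
5954: M = 4.33 → outlier.

5698, 5954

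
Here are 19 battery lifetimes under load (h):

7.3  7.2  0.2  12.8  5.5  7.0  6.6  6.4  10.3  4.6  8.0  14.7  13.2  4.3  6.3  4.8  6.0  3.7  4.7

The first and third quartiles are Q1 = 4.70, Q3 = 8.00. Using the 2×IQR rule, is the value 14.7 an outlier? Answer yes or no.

yes

IQR = Q3 − Q1 = 8.00 − 4.70 = 3.30.
Lower fence = Q1 − 2·IQR = 4.70 − 6.60 = -1.90.
Upper fence = Q3 + 2·IQR = 8.00 + 6.60 = 14.60.
14.7 lies above the upper fence.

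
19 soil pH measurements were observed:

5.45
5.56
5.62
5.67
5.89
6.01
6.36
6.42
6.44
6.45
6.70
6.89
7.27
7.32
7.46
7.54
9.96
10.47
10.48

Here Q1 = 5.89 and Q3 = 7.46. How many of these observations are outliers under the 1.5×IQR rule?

3

IQR = 1.57; fences at 5.89 − 2.355 = 3.535 and 7.46 + 2.355 = 9.815.
Outside the cutoffs: 9.96, 10.47, 10.48.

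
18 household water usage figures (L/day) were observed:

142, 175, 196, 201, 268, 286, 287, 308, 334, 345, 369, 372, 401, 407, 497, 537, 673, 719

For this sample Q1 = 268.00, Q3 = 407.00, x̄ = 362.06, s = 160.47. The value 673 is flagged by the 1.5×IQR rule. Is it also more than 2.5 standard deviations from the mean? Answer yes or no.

no

z = (673 − 362.06) / 160.47 = 1.94.
|z| = 1.94 ≤ 2.5.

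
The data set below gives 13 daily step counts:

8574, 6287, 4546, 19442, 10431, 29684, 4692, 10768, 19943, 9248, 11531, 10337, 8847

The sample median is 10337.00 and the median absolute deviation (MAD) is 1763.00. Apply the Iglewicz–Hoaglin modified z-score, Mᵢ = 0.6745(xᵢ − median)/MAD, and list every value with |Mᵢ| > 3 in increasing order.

19442, 19943, 29684

|Mᵢ| > 3 ⇔ |xᵢ − 10337.00| > 3·1763.00/0.6745 = 7841.36.
So outliers lie outside [2495.64, 18178.36].
19442: M = 3.48 → outlier.
19943: M = 3.68 → outlier.
29684: M = 7.40 → outlier.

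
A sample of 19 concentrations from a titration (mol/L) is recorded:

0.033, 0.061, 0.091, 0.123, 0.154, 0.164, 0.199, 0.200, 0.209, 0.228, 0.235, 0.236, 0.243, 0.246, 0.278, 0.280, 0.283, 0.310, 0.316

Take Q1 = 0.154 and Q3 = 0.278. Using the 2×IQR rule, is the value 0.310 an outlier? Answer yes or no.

no

IQR = Q3 − Q1 = 0.278 − 0.154 = 0.124.
Lower fence = Q1 − 2·IQR = 0.154 − 0.248 = -0.094.
Upper fence = Q3 + 2·IQR = 0.278 + 0.248 = 0.526.
0.310 lies within [-0.094, 0.526].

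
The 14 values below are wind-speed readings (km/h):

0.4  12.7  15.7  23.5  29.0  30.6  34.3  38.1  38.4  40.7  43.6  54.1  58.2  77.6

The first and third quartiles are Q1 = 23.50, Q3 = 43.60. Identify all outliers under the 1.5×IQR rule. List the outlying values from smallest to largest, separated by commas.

77.6

IQR = Q3 − Q1 = 43.60 − 23.50 = 20.10.
Lower fence = Q1 − 1.5·IQR = 23.50 − 30.15 = -6.65.
Upper fence = Q3 + 1.5·IQR = 43.60 + 30.15 = 73.75.
77.6 > 73.75 → outlier.
All remaining values lie within [-6.65, 73.75].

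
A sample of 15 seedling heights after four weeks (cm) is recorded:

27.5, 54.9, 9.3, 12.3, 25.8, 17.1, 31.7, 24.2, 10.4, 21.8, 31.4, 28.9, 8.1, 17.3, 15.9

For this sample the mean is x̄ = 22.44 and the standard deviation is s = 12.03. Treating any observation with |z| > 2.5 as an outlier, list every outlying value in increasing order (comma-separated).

Cutoffs at x̄ ± 2.5s: 22.44 ± 2.5·12.03 = [-7.635, 52.515].
54.9: z = 2.70, |z| > 2.5 → outlier.
Every other value lies within [-7.635, 52.515].

54.9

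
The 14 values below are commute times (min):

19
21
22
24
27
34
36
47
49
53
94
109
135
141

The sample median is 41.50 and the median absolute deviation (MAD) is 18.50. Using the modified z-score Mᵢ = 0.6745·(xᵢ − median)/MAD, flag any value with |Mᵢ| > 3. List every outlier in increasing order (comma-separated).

|Mᵢ| > 3 ⇔ |xᵢ − 41.50| > 3·18.50/0.6745 = 82.28.
So outliers lie outside [-40.78, 123.78].
135: M = 3.41 → outlier.
141: M = 3.63 → outlier.

135, 141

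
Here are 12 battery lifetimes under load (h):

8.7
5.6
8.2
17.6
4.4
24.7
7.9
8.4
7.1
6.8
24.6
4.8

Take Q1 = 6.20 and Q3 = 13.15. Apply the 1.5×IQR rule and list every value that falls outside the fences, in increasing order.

24.6, 24.7

IQR = Q3 − Q1 = 13.15 − 6.20 = 6.95.
Lower fence = Q1 − 1.5·IQR = 6.20 − 10.425 = -4.225.
Upper fence = Q3 + 1.5·IQR = 13.15 + 10.425 = 23.575.
24.6 > 23.575 → outlier.
24.7 > 23.575 → outlier.
All remaining values lie within [-4.225, 23.575].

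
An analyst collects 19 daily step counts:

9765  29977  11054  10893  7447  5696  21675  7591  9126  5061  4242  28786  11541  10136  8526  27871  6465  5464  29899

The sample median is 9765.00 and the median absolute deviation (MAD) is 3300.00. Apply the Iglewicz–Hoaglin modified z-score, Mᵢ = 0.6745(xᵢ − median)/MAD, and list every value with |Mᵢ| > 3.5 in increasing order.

|Mᵢ| > 3.5 ⇔ |xᵢ − 9765.00| > 3.5·3300.00/0.6745 = 17123.80.
So outliers lie outside [-7358.80, 26888.80].
27871: M = 3.70 → outlier.
28786: M = 3.89 → outlier.
29899: M = 4.12 → outlier.
29977: M = 4.13 → outlier.

27871, 28786, 29899, 29977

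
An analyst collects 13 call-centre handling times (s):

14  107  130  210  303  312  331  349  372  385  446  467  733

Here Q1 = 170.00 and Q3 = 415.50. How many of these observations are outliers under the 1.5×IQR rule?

0

IQR = 245.50; fences at 170.00 − 368.25 = -198.25 and 415.50 + 368.25 = 783.75.
Every value lies within the cutoffs.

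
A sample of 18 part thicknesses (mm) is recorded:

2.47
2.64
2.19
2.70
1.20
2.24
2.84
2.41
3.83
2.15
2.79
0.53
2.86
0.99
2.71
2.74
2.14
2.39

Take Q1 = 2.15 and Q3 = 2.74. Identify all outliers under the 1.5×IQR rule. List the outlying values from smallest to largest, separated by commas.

IQR = Q3 − Q1 = 2.74 − 2.15 = 0.59.
Lower fence = Q1 − 1.5·IQR = 2.15 − 0.885 = 1.265.
Upper fence = Q3 + 1.5·IQR = 2.74 + 0.885 = 3.625.
0.53 < 1.265 → outlier.
0.99 < 1.265 → outlier.
1.20 < 1.265 → outlier.
3.83 > 3.625 → outlier.
All remaining values lie within [1.265, 3.625].

0.53, 0.99, 1.20, 3.83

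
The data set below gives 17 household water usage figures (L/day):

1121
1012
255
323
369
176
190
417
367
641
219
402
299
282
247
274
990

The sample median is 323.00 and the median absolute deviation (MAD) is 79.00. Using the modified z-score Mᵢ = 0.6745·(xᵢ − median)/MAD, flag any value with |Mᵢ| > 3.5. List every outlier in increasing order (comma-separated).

|Mᵢ| > 3.5 ⇔ |xᵢ − 323.00| > 3.5·79.00/0.6745 = 409.93.
So outliers lie outside [-86.93, 732.93].
990: M = 5.69 → outlier.
1012: M = 5.88 → outlier.
1121: M = 6.81 → outlier.

990, 1012, 1121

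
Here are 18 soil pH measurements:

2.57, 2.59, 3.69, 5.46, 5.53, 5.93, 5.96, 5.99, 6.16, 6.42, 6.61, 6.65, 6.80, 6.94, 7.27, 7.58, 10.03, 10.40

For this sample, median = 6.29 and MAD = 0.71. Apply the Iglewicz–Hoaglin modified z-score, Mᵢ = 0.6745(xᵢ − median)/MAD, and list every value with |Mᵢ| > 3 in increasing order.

2.57, 2.59, 10.03, 10.40

|Mᵢ| > 3 ⇔ |xᵢ − 6.29| > 3·0.71/0.6745 = 3.16.
So outliers lie outside [3.13, 9.45].
2.57: M = -3.53 → outlier.
2.59: M = -3.52 → outlier.
10.03: M = 3.55 → outlier.
10.40: M = 3.90 → outlier.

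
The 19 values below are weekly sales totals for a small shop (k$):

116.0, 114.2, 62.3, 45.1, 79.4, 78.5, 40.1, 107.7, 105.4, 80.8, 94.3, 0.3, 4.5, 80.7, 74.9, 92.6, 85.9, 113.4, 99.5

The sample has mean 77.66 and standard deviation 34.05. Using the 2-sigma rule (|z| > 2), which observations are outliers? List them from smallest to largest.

Cutoffs at x̄ ± 2s: 77.66 ± 2·34.05 = [9.56, 145.76].
0.3: z = -2.27, |z| > 2 → outlier.
4.5: z = -2.15, |z| > 2 → outlier.
Every other value lies within [9.56, 145.76].

0.3, 4.5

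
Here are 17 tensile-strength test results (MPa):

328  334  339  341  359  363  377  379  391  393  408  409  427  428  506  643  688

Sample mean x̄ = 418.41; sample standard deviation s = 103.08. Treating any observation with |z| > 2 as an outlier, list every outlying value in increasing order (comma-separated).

643, 688

Cutoffs at x̄ ± 2s: 418.41 ± 2·103.08 = [212.25, 624.57].
643: z = 2.18, |z| > 2 → outlier.
688: z = 2.62, |z| > 2 → outlier.
Every other value lies within [212.25, 624.57].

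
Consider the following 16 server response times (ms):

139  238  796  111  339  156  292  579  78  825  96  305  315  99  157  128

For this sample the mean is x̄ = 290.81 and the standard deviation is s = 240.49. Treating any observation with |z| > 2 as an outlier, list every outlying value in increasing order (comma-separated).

Cutoffs at x̄ ± 2s: 290.81 ± 2·240.49 = [-190.17, 771.79].
796: z = 2.10, |z| > 2 → outlier.
825: z = 2.22, |z| > 2 → outlier.
Every other value lies within [-190.17, 771.79].

796, 825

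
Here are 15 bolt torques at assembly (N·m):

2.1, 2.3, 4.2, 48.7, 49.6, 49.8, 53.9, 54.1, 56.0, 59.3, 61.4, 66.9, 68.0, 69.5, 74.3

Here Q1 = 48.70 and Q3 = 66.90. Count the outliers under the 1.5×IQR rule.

3

IQR = 18.20; fences at 48.70 − 27.30 = 21.40 and 66.90 + 27.30 = 94.20.
Outside the cutoffs: 2.1, 2.3, 4.2.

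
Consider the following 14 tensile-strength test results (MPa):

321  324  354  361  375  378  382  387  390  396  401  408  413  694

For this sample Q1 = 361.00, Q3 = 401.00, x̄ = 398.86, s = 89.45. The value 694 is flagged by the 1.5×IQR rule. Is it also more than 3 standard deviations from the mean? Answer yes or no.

yes

z = (694 − 398.86) / 89.45 = 3.30.
|z| = 3.30 > 3.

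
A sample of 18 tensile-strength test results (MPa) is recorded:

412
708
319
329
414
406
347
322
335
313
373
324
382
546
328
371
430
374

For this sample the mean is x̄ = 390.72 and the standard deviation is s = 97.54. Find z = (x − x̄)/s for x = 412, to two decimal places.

z = (412 − 390.72) / 97.54 = 0.22.

0.22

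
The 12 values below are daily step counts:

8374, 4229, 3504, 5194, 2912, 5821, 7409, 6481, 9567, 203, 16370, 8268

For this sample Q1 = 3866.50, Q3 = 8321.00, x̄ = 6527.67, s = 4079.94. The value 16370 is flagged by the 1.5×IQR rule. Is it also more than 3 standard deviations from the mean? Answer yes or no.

no

z = (16370 − 6527.67) / 4079.94 = 2.41.
|z| = 2.41 ≤ 3.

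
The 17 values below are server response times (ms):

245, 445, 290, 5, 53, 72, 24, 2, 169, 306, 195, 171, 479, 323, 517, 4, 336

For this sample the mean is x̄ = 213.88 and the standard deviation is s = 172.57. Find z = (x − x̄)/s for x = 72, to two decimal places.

z = (72 − 213.88) / 172.57 = -0.82.

-0.82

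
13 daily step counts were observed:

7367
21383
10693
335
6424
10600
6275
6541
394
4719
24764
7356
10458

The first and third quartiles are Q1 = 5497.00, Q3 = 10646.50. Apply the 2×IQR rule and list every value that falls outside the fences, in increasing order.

IQR = Q3 − Q1 = 10646.50 − 5497.00 = 5149.50.
Lower fence = Q1 − 2·IQR = 5497.00 − 10299.00 = -4802.00.
Upper fence = Q3 + 2·IQR = 10646.50 + 10299.00 = 20945.50.
21383 > 20945.50 → outlier.
24764 > 20945.50 → outlier.
All remaining values lie within [-4802.00, 20945.50].

21383, 24764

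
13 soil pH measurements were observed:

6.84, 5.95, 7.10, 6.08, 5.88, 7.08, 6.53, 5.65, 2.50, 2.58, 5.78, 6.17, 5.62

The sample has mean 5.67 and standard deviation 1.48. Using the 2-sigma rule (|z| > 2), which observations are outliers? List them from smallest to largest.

2.50, 2.58

Cutoffs at x̄ ± 2s: 5.67 ± 2·1.48 = [2.71, 8.63].
2.50: z = -2.14, |z| > 2 → outlier.
2.58: z = -2.09, |z| > 2 → outlier.
Every other value lies within [2.71, 8.63].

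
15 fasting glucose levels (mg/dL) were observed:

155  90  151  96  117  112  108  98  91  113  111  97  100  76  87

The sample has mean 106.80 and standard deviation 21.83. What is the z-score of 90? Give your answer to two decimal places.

z = (90 − 106.80) / 21.83 = -0.77.

-0.77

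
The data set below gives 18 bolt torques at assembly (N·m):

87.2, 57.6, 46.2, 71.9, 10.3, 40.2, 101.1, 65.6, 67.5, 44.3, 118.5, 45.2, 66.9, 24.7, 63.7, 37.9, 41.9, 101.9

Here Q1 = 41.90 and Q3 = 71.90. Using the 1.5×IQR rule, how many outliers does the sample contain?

IQR = 30.00; fences at 41.90 − 45.00 = -3.10 and 71.90 + 45.00 = 116.90.
Outside the cutoffs: 118.5.

1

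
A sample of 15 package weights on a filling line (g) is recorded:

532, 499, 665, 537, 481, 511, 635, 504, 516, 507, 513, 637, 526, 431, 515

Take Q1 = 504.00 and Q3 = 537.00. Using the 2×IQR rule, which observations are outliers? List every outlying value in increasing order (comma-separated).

431, 635, 637, 665

IQR = Q3 − Q1 = 537.00 − 504.00 = 33.00.
Lower fence = Q1 − 2·IQR = 504.00 − 66.00 = 438.00.
Upper fence = Q3 + 2·IQR = 537.00 + 66.00 = 603.00.
431 < 438.00 → outlier.
635 > 603.00 → outlier.
637 > 603.00 → outlier.
665 > 603.00 → outlier.
All remaining values lie within [438.00, 603.00].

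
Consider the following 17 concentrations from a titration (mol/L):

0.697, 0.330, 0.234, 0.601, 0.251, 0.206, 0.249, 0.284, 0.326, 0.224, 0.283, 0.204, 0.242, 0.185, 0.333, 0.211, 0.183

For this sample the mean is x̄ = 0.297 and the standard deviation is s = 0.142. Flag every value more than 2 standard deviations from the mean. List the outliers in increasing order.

Cutoffs at x̄ ± 2s: 0.297 ± 2·0.142 = [0.013, 0.581].
0.601: z = 2.14, |z| > 2 → outlier.
0.697: z = 2.82, |z| > 2 → outlier.
Every other value lies within [0.013, 0.581].

0.601, 0.697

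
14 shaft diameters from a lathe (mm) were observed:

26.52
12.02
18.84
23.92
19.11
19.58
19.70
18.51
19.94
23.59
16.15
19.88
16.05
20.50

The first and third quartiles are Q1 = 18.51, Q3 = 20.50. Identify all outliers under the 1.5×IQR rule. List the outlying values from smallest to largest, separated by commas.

12.02, 23.59, 23.92, 26.52

IQR = Q3 − Q1 = 20.50 − 18.51 = 1.99.
Lower fence = Q1 − 1.5·IQR = 18.51 − 2.985 = 15.525.
Upper fence = Q3 + 1.5·IQR = 20.50 + 2.985 = 23.485.
12.02 < 15.525 → outlier.
23.59 > 23.485 → outlier.
23.92 > 23.485 → outlier.
26.52 > 23.485 → outlier.
All remaining values lie within [15.525, 23.485].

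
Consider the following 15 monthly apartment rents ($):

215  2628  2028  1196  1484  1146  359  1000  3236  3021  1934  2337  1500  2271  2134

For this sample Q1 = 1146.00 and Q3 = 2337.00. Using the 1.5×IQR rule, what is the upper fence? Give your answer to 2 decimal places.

4123.50

IQR = Q3 − Q1 = 2337.00 − 1146.00 = 1191.00.
Lower fence = Q1 − 1.5·IQR = 1146.00 − 1786.50 = -640.50.
Upper fence = Q3 + 1.5·IQR = 2337.00 + 1786.50 = 4123.50.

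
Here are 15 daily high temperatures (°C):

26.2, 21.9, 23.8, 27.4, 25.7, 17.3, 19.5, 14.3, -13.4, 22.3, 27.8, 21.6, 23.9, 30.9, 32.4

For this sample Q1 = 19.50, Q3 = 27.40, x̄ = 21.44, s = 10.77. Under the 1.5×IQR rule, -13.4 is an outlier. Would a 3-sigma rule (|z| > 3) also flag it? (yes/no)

z = (-13.4 − 21.44) / 10.77 = -3.23.
|z| = 3.23 > 3.

yes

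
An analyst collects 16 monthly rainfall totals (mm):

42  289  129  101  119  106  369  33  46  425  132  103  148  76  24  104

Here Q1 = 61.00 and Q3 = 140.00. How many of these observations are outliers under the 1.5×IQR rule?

3

IQR = 79.00; fences at 61.00 − 118.50 = -57.50 and 140.00 + 118.50 = 258.50.
Outside the cutoffs: 289, 369, 425.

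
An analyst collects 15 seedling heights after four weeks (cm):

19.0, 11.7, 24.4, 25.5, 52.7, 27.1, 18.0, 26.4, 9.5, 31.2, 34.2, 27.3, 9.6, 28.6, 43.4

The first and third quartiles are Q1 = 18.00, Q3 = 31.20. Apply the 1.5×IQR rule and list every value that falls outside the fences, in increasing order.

IQR = Q3 − Q1 = 31.20 − 18.00 = 13.20.
Lower fence = Q1 − 1.5·IQR = 18.00 − 19.80 = -1.80.
Upper fence = Q3 + 1.5·IQR = 31.20 + 19.80 = 51.00.
52.7 > 51.00 → outlier.
All remaining values lie within [-1.80, 51.00].

52.7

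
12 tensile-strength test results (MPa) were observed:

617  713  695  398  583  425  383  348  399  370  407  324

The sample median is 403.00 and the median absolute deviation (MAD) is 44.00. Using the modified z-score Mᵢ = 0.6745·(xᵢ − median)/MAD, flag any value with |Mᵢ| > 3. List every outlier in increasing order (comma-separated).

|Mᵢ| > 3 ⇔ |xᵢ − 403.00| > 3·44.00/0.6745 = 195.70.
So outliers lie outside [207.30, 598.70].
617: M = 3.28 → outlier.
695: M = 4.48 → outlier.
713: M = 4.75 → outlier.

617, 695, 713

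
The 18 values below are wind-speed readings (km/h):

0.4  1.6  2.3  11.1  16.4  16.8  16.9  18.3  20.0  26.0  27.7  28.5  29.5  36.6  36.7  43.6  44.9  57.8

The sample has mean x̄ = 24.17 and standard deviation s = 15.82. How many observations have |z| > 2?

1

Cutoffs: x̄ ± 2s = [-7.47, 55.81].
Outside the cutoffs: 57.8.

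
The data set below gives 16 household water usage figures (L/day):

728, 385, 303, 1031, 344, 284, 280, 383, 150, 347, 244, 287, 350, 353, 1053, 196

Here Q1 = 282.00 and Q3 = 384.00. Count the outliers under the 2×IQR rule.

IQR = 102.00; fences at 282.00 − 204.00 = 78.00 and 384.00 + 204.00 = 588.00.
Outside the cutoffs: 728, 1031, 1053.

3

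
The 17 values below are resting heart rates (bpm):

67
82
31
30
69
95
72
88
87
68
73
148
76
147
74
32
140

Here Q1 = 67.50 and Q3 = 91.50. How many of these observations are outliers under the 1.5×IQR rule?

5

IQR = 24.00; fences at 67.50 − 36.00 = 31.50 and 91.50 + 36.00 = 127.50.
Outside the cutoffs: 30, 31, 140, 147, 148.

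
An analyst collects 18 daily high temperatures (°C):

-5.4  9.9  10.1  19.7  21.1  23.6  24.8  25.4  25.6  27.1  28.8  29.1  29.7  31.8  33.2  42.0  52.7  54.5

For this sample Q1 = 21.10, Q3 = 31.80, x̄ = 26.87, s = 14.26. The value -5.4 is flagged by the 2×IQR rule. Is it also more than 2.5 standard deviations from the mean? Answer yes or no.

no

z = (-5.4 − 26.87) / 14.26 = -2.26.
|z| = 2.26 ≤ 2.5.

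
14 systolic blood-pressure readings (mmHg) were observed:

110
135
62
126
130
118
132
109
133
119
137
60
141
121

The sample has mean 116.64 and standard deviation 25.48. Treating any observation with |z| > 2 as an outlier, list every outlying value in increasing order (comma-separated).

60, 62

Cutoffs at x̄ ± 2s: 116.64 ± 2·25.48 = [65.68, 167.60].
60: z = -2.22, |z| > 2 → outlier.
62: z = -2.14, |z| > 2 → outlier.
Every other value lies within [65.68, 167.60].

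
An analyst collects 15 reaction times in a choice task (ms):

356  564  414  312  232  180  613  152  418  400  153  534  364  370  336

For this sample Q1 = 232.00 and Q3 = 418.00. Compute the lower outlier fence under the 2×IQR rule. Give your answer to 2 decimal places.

-140.00

IQR = Q3 − Q1 = 418.00 − 232.00 = 186.00.
Lower fence = Q1 − 2·IQR = 232.00 − 372.00 = -140.00.
Upper fence = Q3 + 2·IQR = 418.00 + 372.00 = 790.00.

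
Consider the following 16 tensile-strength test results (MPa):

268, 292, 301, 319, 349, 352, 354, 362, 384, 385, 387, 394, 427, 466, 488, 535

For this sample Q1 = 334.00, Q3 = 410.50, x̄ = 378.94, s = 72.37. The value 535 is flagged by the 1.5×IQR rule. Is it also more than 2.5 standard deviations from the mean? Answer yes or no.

no

z = (535 − 378.94) / 72.37 = 2.16.
|z| = 2.16 ≤ 2.5.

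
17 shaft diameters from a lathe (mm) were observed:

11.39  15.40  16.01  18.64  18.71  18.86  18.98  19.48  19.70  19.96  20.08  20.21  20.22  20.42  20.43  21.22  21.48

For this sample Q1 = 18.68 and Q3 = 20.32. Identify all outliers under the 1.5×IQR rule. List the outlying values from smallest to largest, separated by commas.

11.39, 15.40, 16.01

IQR = Q3 − Q1 = 20.32 − 18.68 = 1.64.
Lower fence = Q1 − 1.5·IQR = 18.68 − 2.46 = 16.22.
Upper fence = Q3 + 1.5·IQR = 20.32 + 2.46 = 22.78.
11.39 < 16.22 → outlier.
15.40 < 16.22 → outlier.
16.01 < 16.22 → outlier.
All remaining values lie within [16.22, 22.78].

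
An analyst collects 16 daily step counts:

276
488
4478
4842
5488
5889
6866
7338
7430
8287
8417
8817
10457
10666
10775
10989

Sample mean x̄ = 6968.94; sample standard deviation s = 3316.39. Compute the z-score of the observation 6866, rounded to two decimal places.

-0.03

z = (6866 − 6968.94) / 3316.39 = -0.03.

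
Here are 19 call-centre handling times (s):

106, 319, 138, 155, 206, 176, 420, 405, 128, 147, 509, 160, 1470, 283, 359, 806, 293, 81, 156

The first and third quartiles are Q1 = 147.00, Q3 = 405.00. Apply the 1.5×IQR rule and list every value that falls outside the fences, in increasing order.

IQR = Q3 − Q1 = 405.00 − 147.00 = 258.00.
Lower fence = Q1 − 1.5·IQR = 147.00 − 387.00 = -240.00.
Upper fence = Q3 + 1.5·IQR = 405.00 + 387.00 = 792.00.
806 > 792.00 → outlier.
1470 > 792.00 → outlier.
All remaining values lie within [-240.00, 792.00].

806, 1470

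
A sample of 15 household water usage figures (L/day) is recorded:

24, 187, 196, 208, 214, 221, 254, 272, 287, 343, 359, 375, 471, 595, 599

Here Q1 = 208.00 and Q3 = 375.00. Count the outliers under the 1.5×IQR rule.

0

IQR = 167.00; fences at 208.00 − 250.50 = -42.50 and 375.00 + 250.50 = 625.50.
Every value lies within the cutoffs.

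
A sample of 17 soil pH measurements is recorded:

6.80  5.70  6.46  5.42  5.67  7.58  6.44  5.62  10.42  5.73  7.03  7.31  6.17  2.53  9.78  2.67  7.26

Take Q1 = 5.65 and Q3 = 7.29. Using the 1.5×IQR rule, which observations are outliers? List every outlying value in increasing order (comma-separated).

2.53, 2.67, 9.78, 10.42

IQR = Q3 − Q1 = 7.29 − 5.65 = 1.64.
Lower fence = Q1 − 1.5·IQR = 5.65 − 2.46 = 3.19.
Upper fence = Q3 + 1.5·IQR = 7.29 + 2.46 = 9.75.
2.53 < 3.19 → outlier.
2.67 < 3.19 → outlier.
9.78 > 9.75 → outlier.
10.42 > 9.75 → outlier.
All remaining values lie within [3.19, 9.75].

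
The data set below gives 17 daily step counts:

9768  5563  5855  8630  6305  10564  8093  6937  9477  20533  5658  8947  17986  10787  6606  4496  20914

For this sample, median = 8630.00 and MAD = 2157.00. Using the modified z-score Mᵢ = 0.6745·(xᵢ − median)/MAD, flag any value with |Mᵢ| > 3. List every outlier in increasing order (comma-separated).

|Mᵢ| > 3 ⇔ |xᵢ − 8630.00| > 3·2157.00/0.6745 = 9593.77.
So outliers lie outside [-963.77, 18223.77].
20533: M = 3.72 → outlier.
20914: M = 3.84 → outlier.

20533, 20914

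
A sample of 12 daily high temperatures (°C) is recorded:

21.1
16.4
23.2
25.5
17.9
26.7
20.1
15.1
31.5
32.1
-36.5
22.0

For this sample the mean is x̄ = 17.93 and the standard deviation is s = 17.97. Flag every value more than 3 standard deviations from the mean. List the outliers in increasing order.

-36.5

Cutoffs at x̄ ± 3s: 17.93 ± 3·17.97 = [-35.98, 71.84].
-36.5: z = -3.03, |z| > 3 → outlier.
Every other value lies within [-35.98, 71.84].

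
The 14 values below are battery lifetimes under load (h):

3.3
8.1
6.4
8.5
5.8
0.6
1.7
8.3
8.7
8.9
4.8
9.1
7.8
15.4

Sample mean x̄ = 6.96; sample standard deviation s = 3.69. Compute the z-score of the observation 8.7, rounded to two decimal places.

z = (8.7 − 6.96) / 3.69 = 0.47.

0.47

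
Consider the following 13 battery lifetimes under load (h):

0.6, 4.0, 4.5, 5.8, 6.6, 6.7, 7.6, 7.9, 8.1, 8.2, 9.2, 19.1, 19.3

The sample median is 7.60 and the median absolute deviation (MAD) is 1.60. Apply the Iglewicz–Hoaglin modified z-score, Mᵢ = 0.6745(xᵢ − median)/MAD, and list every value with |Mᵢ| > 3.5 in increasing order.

19.1, 19.3

|Mᵢ| > 3.5 ⇔ |xᵢ − 7.60| > 3.5·1.60/0.6745 = 8.30.
So outliers lie outside [-0.70, 15.90].
19.1: M = 4.85 → outlier.
19.3: M = 4.93 → outlier.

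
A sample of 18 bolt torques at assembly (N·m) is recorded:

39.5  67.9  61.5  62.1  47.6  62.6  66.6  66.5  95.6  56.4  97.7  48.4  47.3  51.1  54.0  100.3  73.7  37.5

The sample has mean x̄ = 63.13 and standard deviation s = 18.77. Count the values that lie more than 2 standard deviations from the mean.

0

Cutoffs: x̄ ± 2s = [25.59, 100.67].
Every value lies within the cutoffs.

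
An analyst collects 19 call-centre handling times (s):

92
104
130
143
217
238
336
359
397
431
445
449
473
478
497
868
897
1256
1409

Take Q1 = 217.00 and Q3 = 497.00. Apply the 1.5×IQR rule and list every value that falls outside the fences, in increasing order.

1256, 1409

IQR = Q3 − Q1 = 497.00 − 217.00 = 280.00.
Lower fence = Q1 − 1.5·IQR = 217.00 − 420.00 = -203.00.
Upper fence = Q3 + 1.5·IQR = 497.00 + 420.00 = 917.00.
1256 > 917.00 → outlier.
1409 > 917.00 → outlier.
All remaining values lie within [-203.00, 917.00].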